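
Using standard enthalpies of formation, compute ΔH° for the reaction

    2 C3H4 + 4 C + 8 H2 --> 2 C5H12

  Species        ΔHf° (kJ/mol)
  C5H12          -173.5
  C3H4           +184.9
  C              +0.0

Products: 2·(-173.5) = -347.0
Reactants: 2·(+184.9) + 4·(+0.0) + 8·(+0.0) = +369.8
ΔH° = (-347.0) − (+369.8) = -716.8 kJ/mol

ΔH° = -716.8 kJ/mol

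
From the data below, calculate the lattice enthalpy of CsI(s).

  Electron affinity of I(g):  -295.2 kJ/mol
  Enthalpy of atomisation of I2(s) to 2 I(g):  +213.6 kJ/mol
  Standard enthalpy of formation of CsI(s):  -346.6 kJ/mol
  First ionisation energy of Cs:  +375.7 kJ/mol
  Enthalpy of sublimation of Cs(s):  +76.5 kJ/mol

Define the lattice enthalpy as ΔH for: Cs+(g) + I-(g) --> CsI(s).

U = -610.4 kJ/mol

ΔHf° = 1·ΔHsub + 1·(ΣIE) + 1/2·D(I2) + 1·EA + U
-346.6 = 1·(+76.5) + 1·(+375.7) + 1/2·(+213.6) + 1·(-295.2) + U
U = -346.6 − (+263.8) = -610.4 kJ/mol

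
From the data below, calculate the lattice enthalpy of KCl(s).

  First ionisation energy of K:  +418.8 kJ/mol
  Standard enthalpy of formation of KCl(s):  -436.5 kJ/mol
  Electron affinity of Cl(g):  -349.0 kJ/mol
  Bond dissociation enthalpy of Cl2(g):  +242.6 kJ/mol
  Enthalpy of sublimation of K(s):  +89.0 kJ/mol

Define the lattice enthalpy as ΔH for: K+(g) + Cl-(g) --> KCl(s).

U = -716.6 kJ/mol

ΔHf° = 1·ΔHsub + 1·(ΣIE) + 1/2·D(Cl2) + 1·EA + U
-436.5 = 1·(+89.0) + 1·(+418.8) + 1/2·(+242.6) + 1·(-349.0) + U
U = -436.5 − (+280.1) = -716.6 kJ/mol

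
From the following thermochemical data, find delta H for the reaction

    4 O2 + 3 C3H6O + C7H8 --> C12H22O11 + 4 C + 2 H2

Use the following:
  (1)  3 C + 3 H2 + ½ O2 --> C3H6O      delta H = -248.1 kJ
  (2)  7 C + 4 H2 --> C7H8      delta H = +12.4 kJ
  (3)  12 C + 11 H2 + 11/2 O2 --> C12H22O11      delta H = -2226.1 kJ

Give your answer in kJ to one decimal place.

(1) reversed and × 3: (-3)·(-248.1) = +744.3 kJ
(2) reversed: -12.4 kJ
(3) as written: -2226.1 kJ
delta H = (-3)·(-248.1) + (-1)·(+12.4) + (1)·(-2226.1) = -1494.2 kJ

delta H = -1494.2 kJ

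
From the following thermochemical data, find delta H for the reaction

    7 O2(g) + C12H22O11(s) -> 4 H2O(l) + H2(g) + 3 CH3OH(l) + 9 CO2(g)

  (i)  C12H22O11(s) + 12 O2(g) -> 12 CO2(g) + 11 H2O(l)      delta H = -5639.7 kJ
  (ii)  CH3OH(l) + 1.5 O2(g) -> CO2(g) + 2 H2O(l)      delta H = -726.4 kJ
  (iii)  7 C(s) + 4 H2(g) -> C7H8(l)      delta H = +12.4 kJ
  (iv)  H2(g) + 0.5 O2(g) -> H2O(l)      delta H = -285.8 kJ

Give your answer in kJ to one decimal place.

(i) as written: -5639.7 kJ
(ii) reversed and × 3: (-3)·(-726.4) = +2179.2 kJ
(iii): not needed.
(iv) reversed: +285.8 kJ
Summing the manipulated equations, delta H = (1)·(-5639.7) + (-3)·(-726.4) + (-1)·(-285.8) = -3174.7 kJ

delta H = -3174.7 kJ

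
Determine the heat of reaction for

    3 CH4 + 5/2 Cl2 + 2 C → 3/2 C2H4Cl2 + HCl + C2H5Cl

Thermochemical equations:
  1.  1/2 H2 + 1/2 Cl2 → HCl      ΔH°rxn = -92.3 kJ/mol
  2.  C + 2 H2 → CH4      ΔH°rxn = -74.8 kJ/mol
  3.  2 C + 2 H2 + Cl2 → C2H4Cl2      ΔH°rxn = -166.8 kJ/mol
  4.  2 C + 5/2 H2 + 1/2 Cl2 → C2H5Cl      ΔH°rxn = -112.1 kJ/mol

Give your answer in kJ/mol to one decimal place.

ΔH°rxn = -230.2 kJ/mol

eq. 1 as written: -92.3 kJ/mol
eq. 2 reversed and × 3: (-3)·(-74.8) = +224.4 kJ/mol
eq. 3 × 3/2: (3/2)·(-166.8) = -250.2 kJ/mol
eq. 4 as written: -112.1 kJ/mol
By Hess's law, ΔH°rxn = (-92.3) + (+224.4) + (-250.2) + (-112.1) = -230.2 kJ/mol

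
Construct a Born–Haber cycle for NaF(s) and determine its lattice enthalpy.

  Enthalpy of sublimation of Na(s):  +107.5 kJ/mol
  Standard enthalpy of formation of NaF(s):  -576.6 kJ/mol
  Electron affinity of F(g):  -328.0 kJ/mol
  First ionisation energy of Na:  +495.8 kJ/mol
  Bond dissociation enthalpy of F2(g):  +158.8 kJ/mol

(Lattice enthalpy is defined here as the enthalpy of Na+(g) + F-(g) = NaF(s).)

U = -931.3 kJ/mol

ΔHf° = 1·ΔHsub + 1·(ΣIE) + 1/2·D(F2) + 1·EA + U
-576.6 = 1·(+107.5) + 1·(+495.8) + 1/2·(+158.8) + 1·(-328.0) + U
U = -576.6 − (+354.7) = -931.3 kJ/mol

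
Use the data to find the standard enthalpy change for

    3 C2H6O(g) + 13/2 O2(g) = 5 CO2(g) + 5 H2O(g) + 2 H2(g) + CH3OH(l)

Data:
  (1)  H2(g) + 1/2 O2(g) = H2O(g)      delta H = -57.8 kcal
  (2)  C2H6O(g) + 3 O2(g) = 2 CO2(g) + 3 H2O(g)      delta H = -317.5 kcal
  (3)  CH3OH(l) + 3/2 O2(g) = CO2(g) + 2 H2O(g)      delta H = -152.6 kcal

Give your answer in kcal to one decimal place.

(1) reversed and × 2 (reverse to put H2(g) on the product side; scale by 2 for the 2 H2(g)): (-2)·(-57.8) = +115.6 kcal
(2) × 3 (×3 to match 3 C2H6O(g) in the target): (3)·(-317.5) = -952.5 kcal
(3) reversed (CH3OH(l) must end up as a product): +152.6 kcal
delta H = (+115.6) + (-952.5) + (+152.6) = -684.3 kcal

delta H = -684.3 kcal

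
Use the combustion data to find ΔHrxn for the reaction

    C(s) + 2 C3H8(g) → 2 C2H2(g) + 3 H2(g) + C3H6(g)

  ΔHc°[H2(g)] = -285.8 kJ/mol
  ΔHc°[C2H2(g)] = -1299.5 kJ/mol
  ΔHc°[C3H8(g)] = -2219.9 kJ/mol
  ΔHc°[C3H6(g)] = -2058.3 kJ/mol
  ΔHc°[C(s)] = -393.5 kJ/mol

With combustion enthalpies, reactants minus products:
= [1·(-393.5) + 2·(-2219.9)] − [2·(-1299.5) + 3·(-285.8) + 1·(-2058.3)]
= 681.4 kJ/mol

ΔHrxn = 681.4 kJ/mol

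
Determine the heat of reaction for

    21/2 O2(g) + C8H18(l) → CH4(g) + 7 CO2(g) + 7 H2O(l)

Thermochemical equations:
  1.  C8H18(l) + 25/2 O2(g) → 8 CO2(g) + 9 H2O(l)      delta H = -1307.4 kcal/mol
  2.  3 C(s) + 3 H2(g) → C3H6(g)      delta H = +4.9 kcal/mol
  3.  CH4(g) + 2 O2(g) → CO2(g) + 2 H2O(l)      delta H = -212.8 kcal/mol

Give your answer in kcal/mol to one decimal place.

delta H = -1094.6 kcal/mol

eq. 1 as written (C8H18(l) already on the reactant side): -1307.4 kcal/mol
eq. 2: not needed (H2(g) appears nowhere else).
eq. 3 reversed (reverse to put CH4(g) on the product side): +212.8 kcal/mol
delta H = (1)·(-1307.4) + (-1)·(-212.8) = -1094.6 kcal/mol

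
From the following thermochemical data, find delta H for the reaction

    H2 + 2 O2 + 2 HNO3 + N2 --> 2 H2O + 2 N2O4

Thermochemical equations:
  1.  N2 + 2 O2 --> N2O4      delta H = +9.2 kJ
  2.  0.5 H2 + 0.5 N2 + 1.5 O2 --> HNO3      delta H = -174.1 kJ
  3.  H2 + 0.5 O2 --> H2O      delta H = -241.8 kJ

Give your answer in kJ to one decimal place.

delta H = -117.0 kJ

eq. 1 × 2: (2)·(+9.2) = +18.4 kJ
eq. 2 reversed and × 2: (-2)·(-174.1) = +348.2 kJ
eq. 3 × 2: (2)·(-241.8) = -483.6 kJ
delta H = (+18.4) + (+348.2) + (-483.6) = -117.0 kJ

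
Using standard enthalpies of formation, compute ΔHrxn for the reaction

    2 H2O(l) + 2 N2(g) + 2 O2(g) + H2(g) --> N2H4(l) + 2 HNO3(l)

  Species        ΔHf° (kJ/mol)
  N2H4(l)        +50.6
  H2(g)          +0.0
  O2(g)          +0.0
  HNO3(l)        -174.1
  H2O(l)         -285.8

Products: 1·(+50.6) + 2·(-174.1) = -297.6
Reactants: 2·(-285.8) + 2·(+0.0) + 2·(+0.0) + 1·(+0.0) = -571.6
ΔHrxn = (-297.6) − (-571.6) = 274.0 kJ/mol

ΔHrxn = 274.0 kJ/mol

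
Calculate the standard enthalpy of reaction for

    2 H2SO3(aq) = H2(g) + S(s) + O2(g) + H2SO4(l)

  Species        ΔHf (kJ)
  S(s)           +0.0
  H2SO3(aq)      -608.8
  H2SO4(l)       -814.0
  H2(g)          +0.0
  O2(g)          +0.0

Products: 1·(+0.0) + 1·(+0.0) + 1·(+0.0) + 1·(-814.0) = -814.0
Reactants: 2·(-608.8) = -1217.6
ΔH_rxn = (-814.0) − (-1217.6) = 403.6 kJ

ΔH_rxn = 403.6 kJ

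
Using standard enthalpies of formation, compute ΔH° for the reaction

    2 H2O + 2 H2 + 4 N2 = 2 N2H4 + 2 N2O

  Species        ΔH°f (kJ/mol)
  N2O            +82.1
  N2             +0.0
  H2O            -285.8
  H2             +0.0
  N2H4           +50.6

ΔH° = 837.0 kJ/mol

ΔH°rxn = Σ nΔHf°(products) − Σ nΔHf°(reactants).
Products: 2·(+50.6) + 2·(+82.1) = +265.4
Reactants: 2·(-285.8) + 2·(+0.0) + 4·(+0.0) = -571.6
ΔH° = (+265.4) − (-571.6) = 837.0 kJ/mol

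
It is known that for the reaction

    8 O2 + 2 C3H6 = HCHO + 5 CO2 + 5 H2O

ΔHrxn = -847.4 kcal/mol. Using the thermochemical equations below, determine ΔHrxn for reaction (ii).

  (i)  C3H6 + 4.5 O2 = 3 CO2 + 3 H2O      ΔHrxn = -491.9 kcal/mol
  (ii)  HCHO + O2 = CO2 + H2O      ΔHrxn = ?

ΔHrxn = -136.4 kcal/mol

(i) × 2 (×2 to match 2 C3H6 in the target): (2)·(-491.9) = -983.8 kcal/mol
(ii) reversed (HCHO must end up as a product): contributes −x
-847.4 = (-983.8) − x
x = (-847.4 − (-983.8)) / (-1) = -136.4 kcal/mol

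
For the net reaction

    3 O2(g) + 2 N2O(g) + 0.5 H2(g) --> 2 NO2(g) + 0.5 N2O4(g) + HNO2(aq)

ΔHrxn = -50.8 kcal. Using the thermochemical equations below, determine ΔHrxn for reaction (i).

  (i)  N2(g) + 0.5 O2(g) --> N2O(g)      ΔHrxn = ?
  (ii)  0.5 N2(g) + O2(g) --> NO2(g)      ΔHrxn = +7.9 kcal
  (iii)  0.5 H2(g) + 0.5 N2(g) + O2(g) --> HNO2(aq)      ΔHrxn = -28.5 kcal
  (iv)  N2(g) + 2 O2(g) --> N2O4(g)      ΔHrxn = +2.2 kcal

(i) reversed and × 2: contributes −2·x
(ii) × 2: (2)·(+7.9) = +15.8 kcal
(iii) as written: -28.5 kcal
(iv) × 1/2: (1/2)·(+2.2) = +1.1 kcal
-50.8 = (+15.8) + (-28.5) + (+1.1) − 2·x
x = (-50.8 − (-11.6)) / (-2) = 19.6 kcal

ΔHrxn = 19.6 kcal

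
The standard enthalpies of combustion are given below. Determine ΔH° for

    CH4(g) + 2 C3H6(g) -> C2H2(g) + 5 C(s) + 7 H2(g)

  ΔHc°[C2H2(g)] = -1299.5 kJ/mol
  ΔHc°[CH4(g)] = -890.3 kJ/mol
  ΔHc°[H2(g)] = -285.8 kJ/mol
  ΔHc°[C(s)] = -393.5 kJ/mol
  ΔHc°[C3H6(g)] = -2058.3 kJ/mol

ΔH° = 260.7 kJ/mol

With combustion enthalpies, reactants minus products:
= [1·(-890.3) + 2·(-2058.3)] − [1·(-1299.5) + 5·(-393.5) + 7·(-285.8)]
= 260.7 kJ/mol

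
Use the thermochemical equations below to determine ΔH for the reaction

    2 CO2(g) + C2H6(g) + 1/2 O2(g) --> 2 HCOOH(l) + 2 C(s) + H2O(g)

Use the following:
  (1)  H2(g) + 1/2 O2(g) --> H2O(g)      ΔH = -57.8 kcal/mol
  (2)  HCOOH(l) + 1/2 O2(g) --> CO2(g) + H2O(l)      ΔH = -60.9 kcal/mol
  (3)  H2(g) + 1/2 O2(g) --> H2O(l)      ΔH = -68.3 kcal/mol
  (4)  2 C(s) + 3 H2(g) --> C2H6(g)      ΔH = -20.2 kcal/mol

(1) as written: -57.8 kcal/mol
(2) reversed and × 2: (-2)·(-60.9) = +121.8 kcal/mol
(3) × 2: (2)·(-68.3) = -136.6 kcal/mol
(4) reversed: +20.2 kcal/mol
Summing the manipulated equations, ΔH = (1)·(-57.8) + (-2)·(-60.9) + (2)·(-68.3) + (-1)·(-20.2) = -52.4 kcal/mol

ΔH = -52.4 kcal/mol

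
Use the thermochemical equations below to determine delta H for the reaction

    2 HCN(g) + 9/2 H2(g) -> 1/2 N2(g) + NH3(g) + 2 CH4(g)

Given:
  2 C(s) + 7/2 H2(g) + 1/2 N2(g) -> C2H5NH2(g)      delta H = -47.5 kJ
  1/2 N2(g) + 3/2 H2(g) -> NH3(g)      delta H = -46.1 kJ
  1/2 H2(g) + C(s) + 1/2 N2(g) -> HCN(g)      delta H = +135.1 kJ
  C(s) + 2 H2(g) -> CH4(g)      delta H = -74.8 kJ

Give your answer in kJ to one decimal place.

delta H = -465.9 kJ

equation 1: not needed (C2H5NH2(g) appears nowhere else).
equation 2 as written (NH3(g) already on the product side): -46.1 kJ
equation 3 reversed and × 2 (reverse to put HCN(g) on the reactant side; scale by 2 for the 2 HCN(g)): (-2)·(+135.1) = -270.2 kJ
equation 4 × 2 (×2 to match 2 CH4(g) in the target): (2)·(-74.8) = -149.6 kJ
Summing the manipulated equations, delta H = (1)·(-46.1) + (-2)·(+135.1) + (2)·(-74.8) = -465.9 kJ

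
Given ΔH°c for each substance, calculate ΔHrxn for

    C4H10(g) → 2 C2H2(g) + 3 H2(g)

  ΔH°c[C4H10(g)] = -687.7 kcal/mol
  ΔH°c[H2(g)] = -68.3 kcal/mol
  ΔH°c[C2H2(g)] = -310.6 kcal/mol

With combustion enthalpies, reactants minus products:
= [1·(-687.7)] − [2·(-310.6) + 3·(-68.3)]
= 138.4 kcal/mol

ΔHrxn = 138.4 kcal/mol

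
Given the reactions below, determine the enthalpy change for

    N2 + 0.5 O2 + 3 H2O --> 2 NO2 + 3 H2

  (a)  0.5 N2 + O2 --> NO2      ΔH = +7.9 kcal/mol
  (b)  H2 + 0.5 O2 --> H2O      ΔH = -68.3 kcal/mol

ΔH = 220.7 kcal/mol

(a) × 2 (×2 to match 2 NO2 in the target): (2)·(+7.9) = +15.8 kcal/mol
(b) reversed and × 3 (reverse to put H2O on the reactant side; ×3 to match 3 H2O in the target): (-3)·(-68.3) = +204.9 kcal/mol
Summing the manipulated equations, ΔH = (2)·(+7.9) + (-3)·(-68.3) = 220.7 kcal/mol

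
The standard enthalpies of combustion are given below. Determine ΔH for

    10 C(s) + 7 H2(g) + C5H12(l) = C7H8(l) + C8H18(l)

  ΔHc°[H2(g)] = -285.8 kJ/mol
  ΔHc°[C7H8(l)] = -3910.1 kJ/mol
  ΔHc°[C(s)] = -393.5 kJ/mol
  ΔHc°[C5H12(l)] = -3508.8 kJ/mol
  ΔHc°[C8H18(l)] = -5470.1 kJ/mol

Using ΔH = Σ nΔHc°(reactants) − Σ nΔHc°(products):
= [10·(-393.5) + 7·(-285.8) + 1·(-3508.8)] − [1·(-3910.1) + 1·(-5470.1)]
= -64.2 kJ/mol

ΔH = -64.2 kJ/mol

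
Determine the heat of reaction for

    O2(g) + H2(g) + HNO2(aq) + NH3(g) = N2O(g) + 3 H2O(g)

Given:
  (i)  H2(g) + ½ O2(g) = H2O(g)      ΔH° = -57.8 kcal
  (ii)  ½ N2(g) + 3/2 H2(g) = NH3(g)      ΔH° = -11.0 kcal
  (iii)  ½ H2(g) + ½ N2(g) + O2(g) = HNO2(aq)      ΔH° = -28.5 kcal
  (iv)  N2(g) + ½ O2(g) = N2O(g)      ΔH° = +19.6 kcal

(i) × 3: (3)·(-57.8) = -173.4 kcal
(ii) reversed: +11.0 kcal
(iii) reversed: +28.5 kcal
(iv) as written: +19.6 kcal
ΔH° = (-173.4) + (+11.0) + (+28.5) + (+19.6) = -114.3 kcal

ΔH° = -114.3 kcal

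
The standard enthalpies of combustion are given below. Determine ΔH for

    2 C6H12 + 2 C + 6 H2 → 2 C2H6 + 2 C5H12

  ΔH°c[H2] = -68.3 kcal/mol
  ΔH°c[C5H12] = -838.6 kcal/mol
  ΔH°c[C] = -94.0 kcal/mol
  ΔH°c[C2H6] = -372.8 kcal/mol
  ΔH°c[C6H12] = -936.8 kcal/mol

ΔH = -48.6 kcal/mol

Using ΔH = Σ nΔHc°(reactants) − Σ nΔHc°(products):
= [2·(-936.8) + 2·(-94.0) + 6·(-68.3)] − [2·(-372.8) + 2·(-838.6)]
= -48.6 kcal/mol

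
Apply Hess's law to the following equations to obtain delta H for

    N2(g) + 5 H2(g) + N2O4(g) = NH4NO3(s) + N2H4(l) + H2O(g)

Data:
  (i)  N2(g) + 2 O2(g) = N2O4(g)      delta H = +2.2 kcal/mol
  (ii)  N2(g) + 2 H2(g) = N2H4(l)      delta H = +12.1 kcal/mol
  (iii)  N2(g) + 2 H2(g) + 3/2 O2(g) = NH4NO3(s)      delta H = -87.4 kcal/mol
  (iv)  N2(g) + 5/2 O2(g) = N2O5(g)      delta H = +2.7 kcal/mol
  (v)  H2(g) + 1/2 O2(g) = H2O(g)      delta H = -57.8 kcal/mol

delta H = -135.3 kcal/mol

(i) reversed: -2.2 kcal/mol
(ii) as written: +12.1 kcal/mol
(iii) as written: -87.4 kcal/mol
(iv): not needed.
(v) as written: -57.8 kcal/mol
By Hess's law, delta H = (-1)·(+2.2) + (1)·(+12.1) + (1)·(-87.4) + (1)·(-57.8) = -135.3 kcal/mol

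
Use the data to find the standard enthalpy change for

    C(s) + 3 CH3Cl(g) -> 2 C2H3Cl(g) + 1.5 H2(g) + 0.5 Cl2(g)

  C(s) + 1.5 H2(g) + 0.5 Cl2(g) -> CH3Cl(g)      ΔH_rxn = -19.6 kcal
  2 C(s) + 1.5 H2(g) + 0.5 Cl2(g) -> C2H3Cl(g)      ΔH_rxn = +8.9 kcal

ΔH_rxn = 76.6 kcal

equation 1 reversed and × 3 (CH3Cl(g) must end up as a reactant; scale by 3 for the 3 CH3Cl(g)): (-3)·(-19.6) = +58.8 kcal
equation 2 × 2 (scale by 2 for the 2 C2H3Cl(g)): (2)·(+8.9) = +17.8 kcal
Combining the equations, ΔH_rxn = (-3)·(-19.6) + (2)·(+8.9) = 76.6 kcal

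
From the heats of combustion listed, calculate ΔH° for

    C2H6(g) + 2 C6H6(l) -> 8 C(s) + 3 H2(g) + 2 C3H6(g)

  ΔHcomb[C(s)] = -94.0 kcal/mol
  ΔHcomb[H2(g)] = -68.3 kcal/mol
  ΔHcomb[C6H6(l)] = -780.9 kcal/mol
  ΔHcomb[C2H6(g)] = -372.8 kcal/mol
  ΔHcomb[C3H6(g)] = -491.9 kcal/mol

ΔH° = 6.1 kcal/mol

With combustion enthalpies, reactants minus products:
= [1·(-372.8) + 2·(-780.9)] − [8·(-94.0) + 3·(-68.3) + 2·(-491.9)]
= 6.1 kcal/mol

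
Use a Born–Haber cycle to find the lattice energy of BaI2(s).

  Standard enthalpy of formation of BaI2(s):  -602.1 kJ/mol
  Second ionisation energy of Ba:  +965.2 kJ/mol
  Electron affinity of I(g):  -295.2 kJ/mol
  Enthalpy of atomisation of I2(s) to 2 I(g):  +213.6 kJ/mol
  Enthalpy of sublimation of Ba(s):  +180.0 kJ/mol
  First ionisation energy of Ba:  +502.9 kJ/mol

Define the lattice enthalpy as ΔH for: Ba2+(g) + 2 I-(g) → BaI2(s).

ΔHf° = 1·ΔHsub + 1·(ΣIE) + 1·D(I2) + 2·EA + U
-602.1 = 1·(+180.0) + 1·(+1468.1) + 1·(+213.6) + 2·(-295.2) + U
U = -602.1 − (+1271.3) = -1873.4 kJ/mol

U = -1873.4 kJ/mol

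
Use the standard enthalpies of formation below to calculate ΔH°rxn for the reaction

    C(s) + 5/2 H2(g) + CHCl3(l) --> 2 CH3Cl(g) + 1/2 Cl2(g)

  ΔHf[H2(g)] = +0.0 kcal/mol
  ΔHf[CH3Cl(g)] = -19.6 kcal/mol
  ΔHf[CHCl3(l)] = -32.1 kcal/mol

ΔH°rxn = -7.1 kcal/mol

Products: 2·(-19.6) + 1/2·(+0.0) = -39.2
Reactants: 1·(+0.0) + 5/2·(+0.0) + 1·(-32.1) = -32.1
ΔH°rxn = (-39.2) − (-32.1) = -7.1 kcal/mol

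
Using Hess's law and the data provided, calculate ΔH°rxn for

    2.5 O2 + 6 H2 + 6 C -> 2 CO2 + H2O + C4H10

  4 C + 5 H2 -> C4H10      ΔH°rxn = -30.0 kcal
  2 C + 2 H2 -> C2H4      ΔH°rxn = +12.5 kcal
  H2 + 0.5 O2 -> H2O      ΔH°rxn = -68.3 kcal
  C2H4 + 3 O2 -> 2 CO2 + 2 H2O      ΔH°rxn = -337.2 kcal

equation 1 as written (C4H10 already on the product side): -30.0 kcal
equation 2 as written: +12.5 kcal
equation 3 reversed: +68.3 kcal
equation 4 as written (CO2 already on the product side): -337.2 kcal
By Hess's law, ΔH°rxn = (1)·(-30.0) + (1)·(+12.5) + (-1)·(-68.3) + (1)·(-337.2) = -286.4 kcal

ΔH°rxn = -286.4 kcal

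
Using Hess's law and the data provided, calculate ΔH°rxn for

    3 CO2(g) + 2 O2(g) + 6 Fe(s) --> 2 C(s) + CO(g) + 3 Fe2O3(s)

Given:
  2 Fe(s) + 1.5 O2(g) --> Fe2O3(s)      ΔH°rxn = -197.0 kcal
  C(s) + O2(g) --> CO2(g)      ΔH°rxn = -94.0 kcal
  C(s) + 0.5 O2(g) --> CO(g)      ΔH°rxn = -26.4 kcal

ΔH°rxn = -335.4 kcal

equation 1 × 3: (3)·(-197.0) = -591.0 kcal
equation 2 reversed and × 3: (-3)·(-94.0) = +282.0 kcal
equation 3 as written: -26.4 kcal
By Hess's law, ΔH°rxn = (-591.0) + (+282.0) + (-26.4) = -335.4 kcal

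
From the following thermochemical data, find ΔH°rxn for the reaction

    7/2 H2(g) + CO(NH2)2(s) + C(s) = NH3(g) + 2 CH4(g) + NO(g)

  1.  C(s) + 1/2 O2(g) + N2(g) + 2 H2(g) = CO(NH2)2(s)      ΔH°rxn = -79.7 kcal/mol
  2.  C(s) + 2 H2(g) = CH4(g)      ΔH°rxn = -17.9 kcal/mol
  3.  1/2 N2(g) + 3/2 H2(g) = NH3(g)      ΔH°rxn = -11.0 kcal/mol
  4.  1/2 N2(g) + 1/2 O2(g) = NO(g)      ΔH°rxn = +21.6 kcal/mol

eq. 1 reversed (reverse to put CO(NH2)2(s) on the reactant side): +79.7 kcal/mol
eq. 2 × 2 (scale by 2 for the 2 CH4(g)): (2)·(-17.9) = -35.8 kcal/mol
eq. 3 as written (NH3(g) already on the product side): -11.0 kcal/mol
eq. 4 as written (NO(g) already on the product side): +21.6 kcal/mol
Summing the manipulated equations, ΔH°rxn = (+79.7) + (-35.8) + (-11.0) + (+21.6) = 54.5 kcal/mol

ΔH°rxn = 54.5 kcal/mol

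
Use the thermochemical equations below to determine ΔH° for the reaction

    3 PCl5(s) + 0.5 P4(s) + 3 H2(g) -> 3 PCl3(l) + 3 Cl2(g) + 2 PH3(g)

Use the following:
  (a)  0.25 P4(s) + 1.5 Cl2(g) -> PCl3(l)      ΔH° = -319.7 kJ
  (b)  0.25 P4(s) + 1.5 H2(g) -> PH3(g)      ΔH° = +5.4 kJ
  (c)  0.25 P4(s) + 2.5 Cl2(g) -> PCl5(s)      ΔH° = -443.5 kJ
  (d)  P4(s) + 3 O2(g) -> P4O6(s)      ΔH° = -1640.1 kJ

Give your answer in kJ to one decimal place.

ΔH° = 382.2 kJ

(a) × 3 (scale by 3 for the 3 PCl3(l)): (3)·(-319.7) = -959.1 kJ
(b) × 2 (scale by 2 for the 2 PH3(g)): (2)·(+5.4) = +10.8 kJ
(c) reversed and × 3 (reverse to put PCl5(s) on the reactant side; scale by 3 for the 3 PCl5(s)): (-3)·(-443.5) = +1330.5 kJ
(d): not needed (P4O6(s) appears nowhere else).
ΔH° = (3)·(-319.7) + (2)·(+5.4) + (-3)·(-443.5) = 382.2 kJ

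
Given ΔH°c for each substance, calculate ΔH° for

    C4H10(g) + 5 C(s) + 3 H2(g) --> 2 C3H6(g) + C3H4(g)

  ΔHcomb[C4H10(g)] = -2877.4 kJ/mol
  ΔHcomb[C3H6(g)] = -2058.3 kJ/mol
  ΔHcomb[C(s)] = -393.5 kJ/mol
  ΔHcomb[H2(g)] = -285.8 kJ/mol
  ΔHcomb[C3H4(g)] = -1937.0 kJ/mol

With combustion enthalpies, reactants minus products:
= [1·(-2877.4) + 5·(-393.5) + 3·(-285.8)] − [2·(-2058.3) + 1·(-1937.0)]
= 351.3 kJ/mol

ΔH° = 351.3 kJ/mol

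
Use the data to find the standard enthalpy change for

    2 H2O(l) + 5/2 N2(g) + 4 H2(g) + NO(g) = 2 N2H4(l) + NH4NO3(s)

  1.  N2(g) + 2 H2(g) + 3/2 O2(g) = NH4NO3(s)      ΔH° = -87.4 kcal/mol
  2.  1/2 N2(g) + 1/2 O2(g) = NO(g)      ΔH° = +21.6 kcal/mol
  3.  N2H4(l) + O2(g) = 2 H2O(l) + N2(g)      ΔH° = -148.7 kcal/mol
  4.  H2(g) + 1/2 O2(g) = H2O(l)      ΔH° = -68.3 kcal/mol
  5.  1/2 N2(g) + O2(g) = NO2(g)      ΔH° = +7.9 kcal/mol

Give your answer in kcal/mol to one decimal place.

eq. 1 as written (NH4NO3(s) already on the product side): -87.4 kcal/mol
eq. 2 reversed (NO(g) must end up as a reactant): -21.6 kcal/mol
eq. 3 reversed and × 2 (reverse to put N2H4(l) on the product side; ×2 to match 2 N2H4(l) in the target): (-2)·(-148.7) = +297.4 kcal/mol
eq. 4 × 2: (2)·(-68.3) = -136.6 kcal/mol
eq. 5: not needed (NO2(g) appears nowhere else).
By Hess's law, ΔH° = (-87.4) + (-21.6) + (+297.4) + (-136.6) = 51.8 kcal/mol

ΔH° = 51.8 kcal/mol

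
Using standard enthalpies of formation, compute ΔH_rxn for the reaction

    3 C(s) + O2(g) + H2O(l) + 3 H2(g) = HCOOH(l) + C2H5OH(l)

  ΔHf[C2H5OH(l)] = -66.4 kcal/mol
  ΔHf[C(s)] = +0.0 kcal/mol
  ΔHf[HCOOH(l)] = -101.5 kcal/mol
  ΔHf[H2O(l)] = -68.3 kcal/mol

ΔH_rxn = -99.6 kcal/mol

Products: 1·(-101.5) + 1·(-66.4) = -167.9
Reactants: 3·(+0.0) + 1·(+0.0) + 1·(-68.3) + 3·(+0.0) = -68.3
ΔH_rxn = (-167.9) − (-68.3) = -99.6 kcal/mol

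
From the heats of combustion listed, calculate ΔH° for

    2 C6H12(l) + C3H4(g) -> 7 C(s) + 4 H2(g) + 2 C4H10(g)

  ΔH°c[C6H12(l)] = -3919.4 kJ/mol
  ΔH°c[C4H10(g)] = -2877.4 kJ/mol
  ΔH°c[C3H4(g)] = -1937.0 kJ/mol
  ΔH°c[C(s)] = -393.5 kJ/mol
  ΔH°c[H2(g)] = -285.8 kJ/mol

ΔH° = -123.3 kJ/mol

With combustion enthalpies, reactants minus products:
= [2·(-3919.4) + 1·(-1937.0)] − [7·(-393.5) + 4·(-285.8) + 2·(-2877.4)]
= -123.3 kJ/mol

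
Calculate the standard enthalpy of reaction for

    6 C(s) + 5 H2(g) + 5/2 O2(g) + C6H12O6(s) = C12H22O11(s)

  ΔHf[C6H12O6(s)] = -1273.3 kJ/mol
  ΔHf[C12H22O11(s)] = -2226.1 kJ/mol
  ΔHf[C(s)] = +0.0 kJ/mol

ΔH°rxn = Σ nΔHf°(products) − Σ nΔHf°(reactants).
Products: 1·(-2226.1) = -2226.1
Reactants: 6·(+0.0) + 5·(+0.0) + 5/2·(+0.0) + 1·(-1273.3) = -1273.3
ΔH°rxn = (-2226.1) − (-1273.3) = -952.8 kJ/mol

ΔH°rxn = -952.8 kJ/mol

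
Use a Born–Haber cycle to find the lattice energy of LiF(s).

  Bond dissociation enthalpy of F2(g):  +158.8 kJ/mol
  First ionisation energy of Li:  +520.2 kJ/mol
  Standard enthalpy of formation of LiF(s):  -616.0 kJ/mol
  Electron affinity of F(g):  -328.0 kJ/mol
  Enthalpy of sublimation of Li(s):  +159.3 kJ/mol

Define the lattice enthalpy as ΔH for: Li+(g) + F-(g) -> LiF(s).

ΔHf° = 1·ΔHsub + 1·(ΣIE) + 1/2·D(F2) + 1·EA + U
-616.0 = 1·(+159.3) + 1·(+520.2) + 1/2·(+158.8) + 1·(-328.0) + U
U = -616.0 − (+430.9) = -1046.9 kJ/mol

U = -1046.9 kJ/mol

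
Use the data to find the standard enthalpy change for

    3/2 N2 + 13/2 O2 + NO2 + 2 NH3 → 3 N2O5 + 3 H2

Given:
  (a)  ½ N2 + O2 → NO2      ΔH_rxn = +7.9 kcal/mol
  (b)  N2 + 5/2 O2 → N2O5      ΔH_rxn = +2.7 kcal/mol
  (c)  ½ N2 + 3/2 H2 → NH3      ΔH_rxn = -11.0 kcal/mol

ΔH_rxn = 22.2 kcal/mol

(a) reversed (NO2 must end up as a reactant): -7.9 kcal/mol
(b) × 3 (×3 to match 3 N2O5 in the target): (3)·(+2.7) = +8.1 kcal/mol
(c) reversed and × 2 (NH3 must end up as a reactant; scale by 2 for the 2 NH3): (-2)·(-11.0) = +22.0 kcal/mol
ΔH_rxn = (-7.9) + (+8.1) + (+22.0) = 22.2 kcal/mol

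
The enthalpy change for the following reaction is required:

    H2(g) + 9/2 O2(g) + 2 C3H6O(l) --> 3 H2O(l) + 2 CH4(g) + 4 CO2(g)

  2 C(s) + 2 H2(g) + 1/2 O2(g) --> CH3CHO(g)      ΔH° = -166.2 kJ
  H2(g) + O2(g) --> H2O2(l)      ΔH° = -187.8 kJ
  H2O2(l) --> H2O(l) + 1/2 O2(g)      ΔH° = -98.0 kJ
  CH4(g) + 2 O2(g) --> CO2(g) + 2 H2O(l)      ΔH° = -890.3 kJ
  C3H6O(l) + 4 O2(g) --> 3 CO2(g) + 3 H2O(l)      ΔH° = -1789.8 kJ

ΔH° = -2084.8 kJ

equation 1: not needed.
equation 2 as written: -187.8 kJ
equation 3 as written: -98.0 kJ
equation 4 reversed and × 2: (-2)·(-890.3) = +1780.6 kJ
equation 5 × 2: (2)·(-1789.8) = -3579.6 kJ
Summing the manipulated equations, ΔH° = (1)·(-187.8) + (1)·(-98.0) + (-2)·(-890.3) + (2)·(-1789.8) = -2084.8 kJ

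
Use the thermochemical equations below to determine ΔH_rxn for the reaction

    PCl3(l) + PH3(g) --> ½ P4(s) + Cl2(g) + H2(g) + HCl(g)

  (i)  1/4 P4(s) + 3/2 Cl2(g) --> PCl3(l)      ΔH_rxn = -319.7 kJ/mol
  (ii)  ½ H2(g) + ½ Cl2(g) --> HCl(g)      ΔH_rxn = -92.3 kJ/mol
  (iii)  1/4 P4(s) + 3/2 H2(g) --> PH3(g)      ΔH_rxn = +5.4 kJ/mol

ΔH_rxn = 222.0 kJ/mol

(i) reversed: +319.7 kJ/mol
(ii) as written: -92.3 kJ/mol
(iii) reversed: -5.4 kJ/mol
Combining the equations, ΔH_rxn = (-1)·(-319.7) + (1)·(-92.3) + (-1)·(+5.4) = 222.0 kJ/mol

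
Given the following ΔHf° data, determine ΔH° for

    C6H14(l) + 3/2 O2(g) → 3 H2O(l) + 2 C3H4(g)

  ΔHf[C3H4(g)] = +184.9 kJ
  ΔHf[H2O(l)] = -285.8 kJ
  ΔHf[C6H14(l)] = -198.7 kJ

ΔH° = -288.9 kJ

Products: 3·(-285.8) + 2·(+184.9) = -487.6
Reactants: 1·(-198.7) + 3/2·(+0.0) = -198.7
ΔH° = (-487.6) − (-198.7) = -288.9 kJ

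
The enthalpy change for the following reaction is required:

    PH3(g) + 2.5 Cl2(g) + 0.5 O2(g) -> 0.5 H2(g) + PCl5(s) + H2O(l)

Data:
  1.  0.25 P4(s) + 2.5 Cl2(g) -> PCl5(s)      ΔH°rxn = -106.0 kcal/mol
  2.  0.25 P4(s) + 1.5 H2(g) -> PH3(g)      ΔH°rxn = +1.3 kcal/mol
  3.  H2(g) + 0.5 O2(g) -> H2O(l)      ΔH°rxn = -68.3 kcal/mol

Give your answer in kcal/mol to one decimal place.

eq. 1 as written (PCl5(s) already on the product side): -106.0 kcal/mol
eq. 2 reversed (reverse to put PH3(g) on the reactant side): -1.3 kcal/mol
eq. 3 as written (H2O(l) already on the product side): -68.3 kcal/mol
By Hess's law, ΔH°rxn = (1)·(-106.0) + (-1)·(+1.3) + (1)·(-68.3) = -175.6 kcal/mol

ΔH°rxn = -175.6 kcal/mol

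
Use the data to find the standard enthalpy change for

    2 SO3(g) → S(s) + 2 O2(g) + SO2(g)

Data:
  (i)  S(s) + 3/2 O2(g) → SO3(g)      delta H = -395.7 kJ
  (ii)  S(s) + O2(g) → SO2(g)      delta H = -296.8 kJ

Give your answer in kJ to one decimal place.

(i) reversed and × 2: (-2)·(-395.7) = +791.4 kJ
(ii) as written: -296.8 kJ
Summing the manipulated equations, delta H = (+791.4) + (-296.8) = 494.6 kJ

delta H = 494.6 kJ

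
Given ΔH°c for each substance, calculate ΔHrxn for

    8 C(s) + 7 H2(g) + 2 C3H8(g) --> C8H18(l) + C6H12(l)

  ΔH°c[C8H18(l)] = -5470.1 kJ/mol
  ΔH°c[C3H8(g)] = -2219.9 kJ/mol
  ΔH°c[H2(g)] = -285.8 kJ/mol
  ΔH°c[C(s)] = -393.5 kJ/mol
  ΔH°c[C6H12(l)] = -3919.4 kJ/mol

With combustion enthalpies, reactants minus products:
= [8·(-393.5) + 7·(-285.8) + 2·(-2219.9)] − [1·(-5470.1) + 1·(-3919.4)]
= -198.9 kJ/mol

ΔHrxn = -198.9 kJ/mol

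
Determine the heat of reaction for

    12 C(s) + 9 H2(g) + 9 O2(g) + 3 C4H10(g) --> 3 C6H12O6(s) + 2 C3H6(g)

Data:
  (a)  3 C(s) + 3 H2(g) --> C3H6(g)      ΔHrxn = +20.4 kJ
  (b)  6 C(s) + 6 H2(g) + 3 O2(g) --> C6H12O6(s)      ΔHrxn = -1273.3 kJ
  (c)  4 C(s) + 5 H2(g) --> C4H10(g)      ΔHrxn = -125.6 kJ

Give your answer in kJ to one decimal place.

ΔHrxn = -3402.3 kJ

(a) × 2 (scale by 2 for the 2 C3H6(g)): (2)·(+20.4) = +40.8 kJ
(b) × 3 (scale by 3 for the 3 C6H12O6(s)): (3)·(-1273.3) = -3819.9 kJ
(c) reversed and × 3 (C4H10(g) must end up as a reactant; scale by 3 for the 3 C4H10(g)): (-3)·(-125.6) = +376.8 kJ
ΔHrxn = (+40.8) + (-3819.9) + (+376.8) = -3402.3 kJ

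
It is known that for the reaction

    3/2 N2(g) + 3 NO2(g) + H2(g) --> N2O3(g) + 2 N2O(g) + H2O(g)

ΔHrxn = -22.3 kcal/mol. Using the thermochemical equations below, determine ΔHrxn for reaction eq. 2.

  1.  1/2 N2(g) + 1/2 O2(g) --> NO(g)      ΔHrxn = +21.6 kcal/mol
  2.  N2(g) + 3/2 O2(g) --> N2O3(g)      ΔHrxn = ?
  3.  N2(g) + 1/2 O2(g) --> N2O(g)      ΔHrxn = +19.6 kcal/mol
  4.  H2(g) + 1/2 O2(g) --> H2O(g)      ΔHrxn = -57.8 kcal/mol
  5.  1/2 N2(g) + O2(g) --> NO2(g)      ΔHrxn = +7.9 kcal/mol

eq. 1: not needed.
eq. 2 as written: contributes x
eq. 3 × 2: (2)·(+19.6) = +39.2 kcal/mol
eq. 4 as written: -57.8 kcal/mol
eq. 5 reversed and × 3: (-3)·(+7.9) = -23.7 kcal/mol
-22.3 = (+39.2) + (-57.8) + (-23.7) + x
x = (-22.3 − (-42.3)) / (1) = 20.0 kcal/mol

ΔHrxn = 20.0 kcal/mol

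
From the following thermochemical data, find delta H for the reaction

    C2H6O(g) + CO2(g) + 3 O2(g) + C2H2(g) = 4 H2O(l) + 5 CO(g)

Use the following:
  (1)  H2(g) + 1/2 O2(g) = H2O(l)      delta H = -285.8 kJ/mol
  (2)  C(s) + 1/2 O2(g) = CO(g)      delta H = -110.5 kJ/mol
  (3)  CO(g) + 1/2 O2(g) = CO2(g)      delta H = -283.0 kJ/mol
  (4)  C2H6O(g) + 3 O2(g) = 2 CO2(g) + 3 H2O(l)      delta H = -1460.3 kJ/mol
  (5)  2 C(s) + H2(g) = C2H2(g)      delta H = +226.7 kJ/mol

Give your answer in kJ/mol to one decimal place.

(1) as written: -285.8 kJ/mol
(2) × 2: (2)·(-110.5) = -221.0 kJ/mol
(3) reversed and × 3: (-3)·(-283.0) = +849.0 kJ/mol
(4) as written (C2H6O(g) already on the reactant side): -1460.3 kJ/mol
(5) reversed (reverse to put C2H2(g) on the reactant side): -226.7 kJ/mol
Since enthalpy is a state function, delta H = (-285.8) + (-221.0) + (+849.0) + (-1460.3) + (-226.7) = -1344.8 kJ/mol

delta H = -1344.8 kJ/mol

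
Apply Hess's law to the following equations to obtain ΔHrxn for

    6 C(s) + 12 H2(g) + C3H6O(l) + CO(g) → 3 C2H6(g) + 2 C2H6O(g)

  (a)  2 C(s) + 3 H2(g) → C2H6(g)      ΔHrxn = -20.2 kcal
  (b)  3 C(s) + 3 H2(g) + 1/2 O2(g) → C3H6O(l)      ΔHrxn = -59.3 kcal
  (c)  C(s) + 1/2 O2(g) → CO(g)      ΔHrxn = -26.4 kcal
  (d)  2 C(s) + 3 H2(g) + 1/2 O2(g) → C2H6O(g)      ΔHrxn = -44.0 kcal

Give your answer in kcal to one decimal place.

(a) × 3 (×3 to match 3 C2H6(g) in the target): (3)·(-20.2) = -60.6 kcal
(b) reversed (C3H6O(l) must end up as a reactant): +59.3 kcal
(c) reversed (reverse to put CO(g) on the reactant side): +26.4 kcal
(d) × 2 (scale by 2 for the 2 C2H6O(g)): (2)·(-44.0) = -88.0 kcal
Since enthalpy is a state function, ΔHrxn = (-60.6) + (+59.3) + (+26.4) + (-88.0) = -62.9 kcal

ΔHrxn = -62.9 kcal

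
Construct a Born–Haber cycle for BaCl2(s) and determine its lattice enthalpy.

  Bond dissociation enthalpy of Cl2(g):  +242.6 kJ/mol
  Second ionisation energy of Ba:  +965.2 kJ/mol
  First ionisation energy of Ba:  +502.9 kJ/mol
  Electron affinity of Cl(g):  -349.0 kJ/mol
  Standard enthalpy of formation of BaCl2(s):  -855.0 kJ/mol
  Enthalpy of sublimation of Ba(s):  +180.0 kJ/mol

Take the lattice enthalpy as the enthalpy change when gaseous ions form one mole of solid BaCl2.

U = -2047.7 kJ/mol

ΔHf° = 1·ΔHsub + 1·(ΣIE) + 1·D(Cl2) + 2·EA + U
-855.0 = 1·(+180.0) + 1·(+1468.1) + 1·(+242.6) + 2·(-349.0) + U
U = -855.0 − (+1192.7) = -2047.7 kJ/mol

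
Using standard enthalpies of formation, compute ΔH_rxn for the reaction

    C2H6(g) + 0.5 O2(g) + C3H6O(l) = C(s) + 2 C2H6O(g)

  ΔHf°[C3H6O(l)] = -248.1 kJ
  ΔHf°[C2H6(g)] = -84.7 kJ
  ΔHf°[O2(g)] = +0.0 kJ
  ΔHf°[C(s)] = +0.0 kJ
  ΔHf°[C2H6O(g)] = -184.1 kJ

Products: 1·(+0.0) + 2·(-184.1) = -368.2
Reactants: 1·(-84.7) + 1/2·(+0.0) + 1·(-248.1) = -332.8
ΔH_rxn = (-368.2) − (-332.8) = -35.4 kJ

ΔH_rxn = -35.4 kJ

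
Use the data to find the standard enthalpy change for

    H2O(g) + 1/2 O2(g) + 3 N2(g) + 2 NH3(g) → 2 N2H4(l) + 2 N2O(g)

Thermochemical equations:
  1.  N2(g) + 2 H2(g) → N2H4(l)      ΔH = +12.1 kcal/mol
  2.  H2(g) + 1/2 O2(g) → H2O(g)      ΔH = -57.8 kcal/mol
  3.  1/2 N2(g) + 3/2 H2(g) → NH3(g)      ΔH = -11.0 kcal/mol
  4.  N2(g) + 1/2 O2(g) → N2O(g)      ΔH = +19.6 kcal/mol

eq. 1 × 2: (2)·(+12.1) = +24.2 kcal/mol
eq. 2 reversed: +57.8 kcal/mol
eq. 3 reversed and × 2: (-2)·(-11.0) = +22.0 kcal/mol
eq. 4 × 2: (2)·(+19.6) = +39.2 kcal/mol
ΔH = (+24.2) + (+57.8) + (+22.0) + (+39.2) = 143.2 kcal/mol

ΔH = 143.2 kcal/mol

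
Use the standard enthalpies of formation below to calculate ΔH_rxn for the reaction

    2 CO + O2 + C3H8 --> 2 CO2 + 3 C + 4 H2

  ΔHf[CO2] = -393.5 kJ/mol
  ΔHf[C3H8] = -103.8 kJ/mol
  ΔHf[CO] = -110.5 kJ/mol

Products: 2·(-393.5) + 3·(+0.0) + 4·(+0.0) = -787.0
Reactants: 2·(-110.5) + 1·(+0.0) + 1·(-103.8) = -324.8
ΔH_rxn = (-787.0) − (-324.8) = -462.2 kJ/mol

ΔH_rxn = -462.2 kJ/mol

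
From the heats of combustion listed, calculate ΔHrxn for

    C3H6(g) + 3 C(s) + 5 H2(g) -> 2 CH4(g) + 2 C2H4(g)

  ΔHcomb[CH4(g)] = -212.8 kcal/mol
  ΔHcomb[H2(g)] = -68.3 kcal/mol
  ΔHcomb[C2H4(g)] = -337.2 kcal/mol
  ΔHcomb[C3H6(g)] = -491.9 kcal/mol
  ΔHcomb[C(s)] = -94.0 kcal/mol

ΔHrxn = -15.4 kcal/mol

Using ΔH = Σ nΔHc°(reactants) − Σ nΔHc°(products):
= [1·(-491.9) + 3·(-94.0) + 5·(-68.3)] − [2·(-212.8) + 2·(-337.2)]
= -15.4 kcal/mol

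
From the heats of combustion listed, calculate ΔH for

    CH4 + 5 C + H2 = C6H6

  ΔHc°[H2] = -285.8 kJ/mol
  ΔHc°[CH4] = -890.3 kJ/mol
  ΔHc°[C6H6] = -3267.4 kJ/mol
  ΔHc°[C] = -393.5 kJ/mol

ΔH = 123.8 kJ/mol

Using ΔH = Σ nΔHc°(reactants) − Σ nΔHc°(products):
= [1·(-890.3) + 5·(-393.5) + 1·(-285.8)] − [1·(-3267.4)]
= 123.8 kJ/mol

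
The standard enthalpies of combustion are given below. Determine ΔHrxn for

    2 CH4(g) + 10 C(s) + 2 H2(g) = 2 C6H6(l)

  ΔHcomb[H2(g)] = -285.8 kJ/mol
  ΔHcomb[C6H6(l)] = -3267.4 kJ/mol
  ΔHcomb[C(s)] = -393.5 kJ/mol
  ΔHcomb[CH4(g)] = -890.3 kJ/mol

ΔHrxn = 247.6 kJ/mol

Using ΔH = Σ nΔHc°(reactants) − Σ nΔHc°(products):
= [2·(-890.3) + 10·(-393.5) + 2·(-285.8)] − [2·(-3267.4)]
= 247.6 kJ/mol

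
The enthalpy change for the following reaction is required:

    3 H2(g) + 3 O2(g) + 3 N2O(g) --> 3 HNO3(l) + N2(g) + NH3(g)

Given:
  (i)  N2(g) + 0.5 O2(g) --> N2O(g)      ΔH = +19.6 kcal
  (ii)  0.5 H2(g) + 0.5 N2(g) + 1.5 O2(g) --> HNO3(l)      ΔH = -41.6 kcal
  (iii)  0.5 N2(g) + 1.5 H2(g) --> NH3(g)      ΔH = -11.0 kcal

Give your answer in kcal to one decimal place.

ΔH = -194.6 kcal

(i) reversed and × 3 (N2O(g) must end up as a reactant; ×3 to match 3 N2O(g) in the target): (-3)·(+19.6) = -58.8 kcal
(ii) × 3 (scale by 3 for the 3 HNO3(l)): (3)·(-41.6) = -124.8 kcal
(iii) as written (NH3(g) already on the product side): -11.0 kcal
Combining the equations, ΔH = (-58.8) + (-124.8) + (-11.0) = -194.6 kcal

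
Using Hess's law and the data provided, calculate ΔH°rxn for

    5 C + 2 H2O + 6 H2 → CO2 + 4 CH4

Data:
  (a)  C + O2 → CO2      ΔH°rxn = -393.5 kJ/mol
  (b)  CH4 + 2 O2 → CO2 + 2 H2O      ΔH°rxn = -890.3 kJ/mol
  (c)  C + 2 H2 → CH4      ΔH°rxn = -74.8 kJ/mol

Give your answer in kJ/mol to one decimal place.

(a) × 2: (2)·(-393.5) = -787.0 kJ/mol
(b) reversed: +890.3 kJ/mol
(c) × 3: (3)·(-74.8) = -224.4 kJ/mol
ΔH°rxn = (-787.0) + (+890.3) + (-224.4) = -121.1 kJ/mol

ΔH°rxn = -121.1 kJ/mol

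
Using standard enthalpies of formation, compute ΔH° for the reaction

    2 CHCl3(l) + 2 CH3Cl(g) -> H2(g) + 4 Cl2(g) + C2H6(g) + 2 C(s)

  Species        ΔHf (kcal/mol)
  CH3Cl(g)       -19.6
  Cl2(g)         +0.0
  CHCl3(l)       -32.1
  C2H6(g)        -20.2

Products: 1·(+0.0) + 4·(+0.0) + 1·(-20.2) + 2·(+0.0) = -20.2
Reactants: 2·(-32.1) + 2·(-19.6) = -103.4
ΔH° = (-20.2) − (-103.4) = 83.2 kcal/mol

ΔH° = 83.2 kcal/mol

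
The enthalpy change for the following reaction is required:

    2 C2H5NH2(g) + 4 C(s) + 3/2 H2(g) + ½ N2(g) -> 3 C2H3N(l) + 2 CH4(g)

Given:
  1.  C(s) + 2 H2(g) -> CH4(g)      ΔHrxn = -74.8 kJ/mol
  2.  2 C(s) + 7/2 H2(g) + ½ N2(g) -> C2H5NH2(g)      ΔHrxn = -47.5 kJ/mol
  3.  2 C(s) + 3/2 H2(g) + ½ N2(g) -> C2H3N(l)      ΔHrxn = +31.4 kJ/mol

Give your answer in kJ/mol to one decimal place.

eq. 1 × 2: (2)·(-74.8) = -149.6 kJ/mol
eq. 2 reversed and × 2: (-2)·(-47.5) = +95.0 kJ/mol
eq. 3 × 3: (3)·(+31.4) = +94.2 kJ/mol
Combining the equations, ΔHrxn = (2)·(-74.8) + (-2)·(-47.5) + (3)·(+31.4) = 39.6 kJ/mol

ΔHrxn = 39.6 kJ/mol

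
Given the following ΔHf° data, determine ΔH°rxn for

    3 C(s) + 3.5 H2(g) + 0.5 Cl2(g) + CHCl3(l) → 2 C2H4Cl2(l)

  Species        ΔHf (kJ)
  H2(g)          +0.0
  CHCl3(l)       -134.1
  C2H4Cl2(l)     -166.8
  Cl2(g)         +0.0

Products: 2·(-166.8) = -333.6
Reactants: 3·(+0.0) + 7/2·(+0.0) + 1/2·(+0.0) + 1·(-134.1) = -134.1
ΔH°rxn = (-333.6) − (-134.1) = -199.5 kJ

ΔH°rxn = -199.5 kJ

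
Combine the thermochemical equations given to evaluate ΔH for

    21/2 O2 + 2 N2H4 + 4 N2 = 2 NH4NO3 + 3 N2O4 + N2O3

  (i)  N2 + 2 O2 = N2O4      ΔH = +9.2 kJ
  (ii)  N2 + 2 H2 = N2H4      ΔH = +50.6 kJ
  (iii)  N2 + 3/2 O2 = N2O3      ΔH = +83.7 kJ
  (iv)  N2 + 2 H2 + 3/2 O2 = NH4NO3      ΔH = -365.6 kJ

(i) × 3 (scale by 3 for the 3 N2O4): (3)·(+9.2) = +27.6 kJ
(ii) reversed and × 2 (reverse to put N2H4 on the reactant side; ×2 to match 2 N2H4 in the target): (-2)·(+50.6) = -101.2 kJ
(iii) as written (N2O3 already on the product side): +83.7 kJ
(iv) × 2 (×2 to match 2 NH4NO3 in the target): (2)·(-365.6) = -731.2 kJ
Combining the equations, ΔH = (+27.6) + (-101.2) + (+83.7) + (-731.2) = -721.1 kJ

ΔH = -721.1 kJ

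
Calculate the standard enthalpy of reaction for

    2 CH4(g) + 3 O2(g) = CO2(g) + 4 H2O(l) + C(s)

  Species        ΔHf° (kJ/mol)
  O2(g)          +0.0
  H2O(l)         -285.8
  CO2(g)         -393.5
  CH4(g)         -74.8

ΔH°rxn = -1387.1 kJ/mol

Products: 1·(-393.5) + 4·(-285.8) + 1·(+0.0) = -1536.7
Reactants: 2·(-74.8) + 3·(+0.0) = -149.6
ΔH°rxn = (-1536.7) − (-149.6) = -1387.1 kJ/mol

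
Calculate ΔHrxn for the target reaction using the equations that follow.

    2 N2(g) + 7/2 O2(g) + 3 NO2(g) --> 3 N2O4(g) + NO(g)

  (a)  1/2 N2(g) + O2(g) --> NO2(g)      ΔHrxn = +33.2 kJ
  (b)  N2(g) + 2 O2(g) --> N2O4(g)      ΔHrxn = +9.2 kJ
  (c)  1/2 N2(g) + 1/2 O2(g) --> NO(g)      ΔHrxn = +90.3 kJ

(a) reversed and × 3 (NO2(g) must end up as a reactant; scale by 3 for the 3 NO2(g)): (-3)·(+33.2) = -99.6 kJ
(b) × 3 (×3 to match 3 N2O4(g) in the target): (3)·(+9.2) = +27.6 kJ
(c) as written (NO(g) already on the product side): +90.3 kJ
ΔHrxn = (-3)·(+33.2) + (3)·(+9.2) + (1)·(+90.3) = 18.3 kJ

ΔHrxn = 18.3 kJ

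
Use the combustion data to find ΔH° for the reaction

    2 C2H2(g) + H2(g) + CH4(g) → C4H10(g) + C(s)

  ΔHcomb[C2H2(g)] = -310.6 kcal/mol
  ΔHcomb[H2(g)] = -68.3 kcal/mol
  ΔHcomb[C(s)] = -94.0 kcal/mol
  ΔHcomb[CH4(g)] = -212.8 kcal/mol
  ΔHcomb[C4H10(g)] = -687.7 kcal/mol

ΔH° = -120.6 kcal/mol

Using ΔH = Σ nΔHc°(reactants) − Σ nΔHc°(products):
= [2·(-310.6) + 1·(-68.3) + 1·(-212.8)] − [1·(-687.7) + 1·(-94.0)]
= -120.6 kcal/mol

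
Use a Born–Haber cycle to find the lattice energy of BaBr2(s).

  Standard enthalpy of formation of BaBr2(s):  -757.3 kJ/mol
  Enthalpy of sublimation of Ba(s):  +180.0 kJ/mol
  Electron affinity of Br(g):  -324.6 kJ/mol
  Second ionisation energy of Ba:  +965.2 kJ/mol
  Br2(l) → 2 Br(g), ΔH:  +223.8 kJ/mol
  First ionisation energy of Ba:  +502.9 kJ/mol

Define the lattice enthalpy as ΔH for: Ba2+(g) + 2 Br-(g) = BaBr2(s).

U = -1980.0 kJ/mol

ΔHf° = 1·ΔHsub + 1·(ΣIE) + 1·D(Br2) + 2·EA + U
-757.3 = 1·(+180.0) + 1·(+1468.1) + 1·(+223.8) + 2·(-324.6) + U
U = -757.3 − (+1222.7) = -1980.0 kJ/mol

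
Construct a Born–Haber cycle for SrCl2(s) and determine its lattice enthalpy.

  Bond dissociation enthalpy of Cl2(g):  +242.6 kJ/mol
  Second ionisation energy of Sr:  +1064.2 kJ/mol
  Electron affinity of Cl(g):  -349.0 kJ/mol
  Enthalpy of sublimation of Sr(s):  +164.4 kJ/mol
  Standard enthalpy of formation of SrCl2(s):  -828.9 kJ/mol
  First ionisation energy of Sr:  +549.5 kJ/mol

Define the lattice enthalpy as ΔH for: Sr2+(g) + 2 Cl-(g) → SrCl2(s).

U = -2151.6 kJ/mol

ΔHf° = 1·ΔHsub + 1·(ΣIE) + 1·D(Cl2) + 2·EA + U
-828.9 = 1·(+164.4) + 1·(+1613.7) + 1·(+242.6) + 2·(-349.0) + U
U = -828.9 − (+1322.7) = -2151.6 kJ/mol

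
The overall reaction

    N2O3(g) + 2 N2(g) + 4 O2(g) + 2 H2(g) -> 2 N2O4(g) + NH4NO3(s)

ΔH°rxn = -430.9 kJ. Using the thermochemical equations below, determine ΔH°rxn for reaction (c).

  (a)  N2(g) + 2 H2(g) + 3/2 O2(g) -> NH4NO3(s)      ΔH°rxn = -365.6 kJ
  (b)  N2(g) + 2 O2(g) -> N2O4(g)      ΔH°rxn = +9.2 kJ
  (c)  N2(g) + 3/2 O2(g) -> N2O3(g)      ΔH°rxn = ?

(a) as written (NH4NO3(s) already on the product side): -365.6 kJ
(b) × 2 (×2 to match 2 N2O4(g) in the target): (2)·(+9.2) = +18.4 kJ
(c) reversed (reverse to put N2O3(g) on the reactant side): contributes −x
-430.9 = (-365.6) + (+18.4) − x
x = (-430.9 − (-347.2)) / (-1) = 83.7 kJ

ΔH°rxn = 83.7 kJ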